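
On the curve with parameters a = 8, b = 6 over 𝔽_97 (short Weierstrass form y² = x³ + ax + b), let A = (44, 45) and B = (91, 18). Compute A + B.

(44, 45) + (91, 18). λ = (18 - 45)/(91 - 44) ≡ 70/47 mod 97. 47⁻¹ ≡ 64 (mod 97) since 47·64 = 3008 ≡ 1, so λ ≡ 18.
  x = λ² - 44 - 91 = 324 - 135 ≡ 92; y = λ·(44 - 92) - 45 ≡ 61. → (92, 61)

(92, 61)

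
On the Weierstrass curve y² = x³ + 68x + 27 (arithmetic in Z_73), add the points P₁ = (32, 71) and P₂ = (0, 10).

(40, 5)

(32, 71) + (0, 10). λ = (10 - 71)/(0 - 32) ≡ 12/41 mod 73. 41⁻¹ ≡ 57 (mod 73) since 41·57 = 2337 ≡ 1, so λ ≡ 27.
  x = λ² - 32 - 0 = 729 - 32 ≡ 40; y = λ·(32 - 40) - 71 ≡ 5. → (40, 5)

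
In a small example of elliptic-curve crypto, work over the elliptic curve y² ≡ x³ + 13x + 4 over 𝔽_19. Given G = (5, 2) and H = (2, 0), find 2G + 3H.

First 2G:
Repeated addition: build up to 2G.
2G: tangent at (5, 2): λ = (3·5² + 13)/(2·2) ≡ 12/4. 4⁻¹ ≡ 5 (mod 19), so λ ≡ 12·5 ≡ 3.
  x = λ² - 5 - 5 = 9 - 10 ≡ 18; y = λ·(5 - 18) - 2 ≡ 16. → (18, 16)
2G = (18, 16).
Next 3H:
Repeated addition: build up to 3H.
2H: (2, 0) + (2, 0): same x and y₁ ≡ -y₂, so the sum is ∞.
3H: ∞ + (2, 0) = (2, 0) (identity).
3H = (2, 0).
Finally 2G + 3H:
(18, 16) + (2, 0). λ = (0 - 16)/(2 - 18) ≡ 3/3 mod 19. 3⁻¹ ≡ 13 (mod 19) since 3·13 = 39 ≡ 1, so λ ≡ 1.
  x = λ² - 18 - 2 = 1 - 20 ≡ 0; y = λ·(18 - 0) - 16 ≡ 2. → (0, 2)

(0, 2)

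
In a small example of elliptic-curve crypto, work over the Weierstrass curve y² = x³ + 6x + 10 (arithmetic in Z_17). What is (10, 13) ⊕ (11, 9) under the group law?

(12, 12)

(10, 13) + (11, 9). λ = (9 - 13)/(11 - 10) ≡ 13/1 mod 17. 1⁻¹ ≡ 1 (mod 17) since 1·1 = 1 ≡ 1, so λ ≡ 13.
  x = λ² - 10 - 11 = 169 - 21 ≡ 12; y = λ·(10 - 12) - 13 ≡ 12. → (12, 12)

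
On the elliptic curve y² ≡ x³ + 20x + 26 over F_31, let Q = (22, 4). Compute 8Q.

(22, 27)

Double-and-add on 8 = (1000)₂. Start with Q = (22, 4) for the leading 1-bit.
double: tangent at (22, 4): λ = (3·22² + 20)/(2·4) ≡ 15/8. 8⁻¹ ≡ 4 (mod 31) since 8·4 = 32 ≡ 1, so λ ≡ 15·4 ≡ 29.
  x = λ² - 22 - 22 = 841 - 44 ≡ 22; y = λ·(22 - 22) - 4 ≡ 27. → (22, 27)
double: tangent at (22, 27): λ = (3·22² + 20)/(2·27) ≡ 15/23. 23⁻¹ ≡ 27 (mod 31), so λ ≡ 15·27 ≡ 2.
  x = λ² - 22 - 22 = 4 - 44 ≡ 22; y = λ·(22 - 22) - 27 ≡ 4. → (22, 4)
double: tangent at (22, 4): λ = (3·22² + 20)/(2·4) ≡ 15/8. 8⁻¹ ≡ 4 (mod 31) since 8·4 = 32 ≡ 1, so λ ≡ 15·4 ≡ 29.
  x = λ² - 22 - 22 = 841 - 44 ≡ 22; y = λ·(22 - 22) - 4 ≡ 27. → (22, 27)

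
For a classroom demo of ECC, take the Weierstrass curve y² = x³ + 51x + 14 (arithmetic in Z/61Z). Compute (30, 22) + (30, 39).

The two points share x = 30 and their y-coordinates satisfy 22 + 39 ≡ 0 (mod 61), so they are inverses. Their sum is O.

O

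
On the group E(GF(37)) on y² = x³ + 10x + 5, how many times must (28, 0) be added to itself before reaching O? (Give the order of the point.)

2

2P: (28, 0) + (28, 0): same x and y₁ ≡ -y₂, so the sum is O.
2P = O, so the order is 2.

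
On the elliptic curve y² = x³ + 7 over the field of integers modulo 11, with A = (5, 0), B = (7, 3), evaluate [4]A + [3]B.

(2, 9)

First 4A:
Repeated addition: build up to 4A.
2A: (5, 0) + (5, 0): same x and y₁ ≡ -y₂, so the sum is O.
3A: O + (5, 0) = (5, 0) (identity).
4A: (5, 0) + (5, 0): same x and y₁ ≡ -y₂, so the sum is O.
4A = O.
Next 3B:
Repeated addition: build up to 3B.
2B: tangent at (7, 3): λ = (3·7² + 0)/(2·3) ≡ 4/6. 6⁻¹ ≡ 2 (mod 11) since 6·2 = 12 ≡ 1, so λ ≡ 4·2 ≡ 8.
  x = λ² - 7 - 7 = 64 - 14 ≡ 6; y = λ·(7 - 6) - 3 ≡ 5. → (6, 5)
3B: (6, 5) + (7, 3). λ = (3 - 5)/(7 - 6) ≡ 9/1 mod 11. 1⁻¹ ≡ 1 (mod 11), so λ ≡ 9.
  x = λ² - 6 - 7 = 81 - 13 ≡ 2; y = λ·(6 - 2) - 5 ≡ 9. → (2, 9)
3B = (2, 9).
Finally 4A + 3B:
O + (2, 9) = (2, 9) (identity).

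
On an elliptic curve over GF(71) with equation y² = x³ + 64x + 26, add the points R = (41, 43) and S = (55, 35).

(13, 12)

(41, 43) + (55, 35). λ = (35 - 43)/(55 - 41) ≡ 63/14 mod 71. 14⁻¹ ≡ 66 (mod 71), so λ ≡ 40.
  x = λ² - 41 - 55 = 1600 - 96 ≡ 13; y = λ·(41 - 13) - 43 ≡ 12. → (13, 12)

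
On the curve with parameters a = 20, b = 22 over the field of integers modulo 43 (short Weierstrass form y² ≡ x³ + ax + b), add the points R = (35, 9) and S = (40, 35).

(35, 9) + (40, 35). λ = (35 - 9)/(40 - 35) ≡ 26/5 mod 43. 5⁻¹ ≡ 26 (mod 43) since 5·26 = 130 ≡ 1, so λ ≡ 31.
  x = λ² - 35 - 40 = 961 - 75 ≡ 26; y = λ·(35 - 26) - 9 ≡ 12. → (26, 12)

(26, 12)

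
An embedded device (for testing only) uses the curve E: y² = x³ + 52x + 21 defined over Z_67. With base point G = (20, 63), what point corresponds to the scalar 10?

Double-and-add on 10 = (1010)₂. Start with G = (20, 63) for the leading 1-bit.
double: tangent at (20, 63): λ = (3·20² + 52)/(2·63) ≡ 46/59. 59⁻¹ ≡ 25 (mod 67) since 59·25 = 1475 ≡ 1, so λ ≡ 46·25 ≡ 11.
  x = λ² - 20 - 20 = 121 - 40 ≡ 14; y = λ·(20 - 14) - 63 ≡ 3. → (14, 3)
double: tangent at (14, 3): λ = (3·14² + 52)/(2·3) ≡ 37/6. 6⁻¹ ≡ 56 (mod 67) since 6·56 = 336 ≡ 1, so λ ≡ 37·56 ≡ 62.
  x = λ² - 14 - 14 = 3844 - 28 ≡ 64; y = λ·(14 - 64) - 3 ≡ 46. → (64, 46)
add G: (64, 46) + (20, 63). λ = (63 - 46)/(20 - 64) ≡ 17/23 mod 67. 23⁻¹ ≡ 35 (mod 67), so λ ≡ 59.
  x = λ² - 64 - 20 = 3481 - 84 ≡ 47; y = λ·(64 - 47) - 46 ≡ 19. → (47, 19)
double: tangent at (47, 19): λ = (3·47² + 52)/(2·19) ≡ 46/38. 38⁻¹ ≡ 30 (mod 67), so λ ≡ 46·30 ≡ 40.
  x = λ² - 47 - 47 = 1600 - 94 ≡ 32; y = λ·(47 - 32) - 19 ≡ 45. → (32, 45)

(32, 45)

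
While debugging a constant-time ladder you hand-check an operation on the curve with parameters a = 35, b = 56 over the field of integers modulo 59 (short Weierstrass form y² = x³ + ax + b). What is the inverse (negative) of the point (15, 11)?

(15, 48)

-(15, 11) = (15, -11 mod 59) = (15, 48).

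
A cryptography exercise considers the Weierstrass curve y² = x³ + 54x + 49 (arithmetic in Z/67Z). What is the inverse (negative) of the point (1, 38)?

(1, 29)

-(1, 38) = (1, -38 mod 67) = (1, 29).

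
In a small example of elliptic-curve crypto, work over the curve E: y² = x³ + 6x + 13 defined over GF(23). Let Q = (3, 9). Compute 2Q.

tangent at (3, 9): λ = (3·3² + 6)/(2·9) ≡ 10/18. 18⁻¹ ≡ 9 (mod 23) since 18·9 = 162 ≡ 1, so λ ≡ 10·9 ≡ 21.
  x = λ² - 3 - 3 = 441 - 6 ≡ 21; y = λ·(3 - 21) - 9 ≡ 4. → (21, 4)

(21, 4)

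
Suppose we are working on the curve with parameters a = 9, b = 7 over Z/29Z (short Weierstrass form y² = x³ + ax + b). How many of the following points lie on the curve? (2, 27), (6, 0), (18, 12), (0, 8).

(2, 27): 27² ≡ 4, rhs ≡ 4 → on.
(6, 0): 0² ≡ 0, rhs ≡ 16 → off.
(18, 12): 12² ≡ 28, rhs ≡ 27 → off.
(0, 8): 8² ≡ 6, rhs ≡ 7 → off.

1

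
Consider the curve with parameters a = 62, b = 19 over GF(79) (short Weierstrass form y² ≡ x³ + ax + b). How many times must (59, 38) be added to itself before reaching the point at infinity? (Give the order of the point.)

11

2P: tangent at (59, 38): λ = (3·59² + 62)/(2·38) ≡ 77/76. 76⁻¹ ≡ 26 (mod 79), so λ ≡ 77·26 ≡ 27.
  x = λ² - 59 - 59 = 729 - 118 ≡ 58; y = λ·(59 - 58) - 38 ≡ 68. → (58, 68)
3P: (58, 68) + (59, 38). λ = (38 - 68)/(59 - 58) ≡ 49/1 mod 79. 1⁻¹ ≡ 1 (mod 79), so λ ≡ 49.
  x = λ² - 58 - 59 = 2401 - 117 ≡ 72; y = λ·(58 - 72) - 68 ≡ 36. → (72, 36)
4P: (72, 36) + (59, 38). λ = (38 - 36)/(59 - 72) ≡ 2/66 mod 79. 66⁻¹ ≡ 6 (mod 79), so λ ≡ 12.
  x = λ² - 72 - 59 = 144 - 131 ≡ 13; y = λ·(72 - 13) - 36 ≡ 40. → (13, 40)
5P: (13, 40) + (59, 38). λ = (38 - 40)/(59 - 13) ≡ 77/46 mod 79. 46⁻¹ ≡ 67 (mod 79), so λ ≡ 24.
  x = λ² - 13 - 59 = 576 - 72 ≡ 30; y = λ·(13 - 30) - 40 ≡ 26. → (30, 26)
6P: (30, 26) + (59, 38). λ = (38 - 26)/(59 - 30) ≡ 12/29 mod 79. 29⁻¹ ≡ 30 (mod 79), so λ ≡ 44.
  x = λ² - 30 - 59 = 1936 - 89 ≡ 30; y = λ·(30 - 30) - 26 ≡ 53. → (30, 53)
7P: (30, 53) + (59, 38). λ = (38 - 53)/(59 - 30) ≡ 64/29 mod 79. 29⁻¹ ≡ 30 (mod 79), so λ ≡ 24.
  x = λ² - 30 - 59 = 576 - 89 ≡ 13; y = λ·(30 - 13) - 53 ≡ 39. → (13, 39)
8P: (13, 39) + (59, 38). λ = (38 - 39)/(59 - 13) ≡ 78/46 mod 79. 46⁻¹ ≡ 67 (mod 79), so λ ≡ 12.
  x = λ² - 13 - 59 = 144 - 72 ≡ 72; y = λ·(13 - 72) - 39 ≡ 43. → (72, 43)
9P: (72, 43) + (59, 38). λ = (38 - 43)/(59 - 72) ≡ 74/66 mod 79. 66⁻¹ ≡ 6 (mod 79), so λ ≡ 49.
  x = λ² - 72 - 59 = 2401 - 131 ≡ 58; y = λ·(72 - 58) - 43 ≡ 11. → (58, 11)
10P: (58, 11) + (59, 38). λ = (38 - 11)/(59 - 58) ≡ 27/1 mod 79. 1⁻¹ ≡ 1 (mod 79), so λ ≡ 27.
  x = λ² - 58 - 59 = 729 - 117 ≡ 59; y = λ·(58 - 59) - 11 ≡ 41. → (59, 41)
11P: (59, 41) + (59, 38): same x and y₁ ≡ -y₂, so the sum is the point at infinity.
11P = the point at infinity, so the order is 11.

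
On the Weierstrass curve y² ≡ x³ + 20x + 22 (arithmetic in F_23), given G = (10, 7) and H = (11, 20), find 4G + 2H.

First 4G:
Double-and-add on 4 = (100)₂. Start with G = (10, 7) for the leading 1-bit.
double: tangent at (10, 7): λ = (3·10² + 20)/(2·7) ≡ 21/14. 14⁻¹ ≡ 5 (mod 23), so λ ≡ 21·5 ≡ 13.
  x = λ² - 10 - 10 = 169 - 20 ≡ 11; y = λ·(10 - 11) - 7 ≡ 3. → (11, 3)
double: tangent at (11, 3): λ = (3·11² + 20)/(2·3) ≡ 15/6. 6⁻¹ ≡ 4 (mod 23), so λ ≡ 15·4 ≡ 14.
  x = λ² - 11 - 11 = 196 - 22 ≡ 13; y = λ·(11 - 13) - 3 ≡ 15. → (13, 15)
4G = (13, 15).
Next 2H:
Repeated addition: build up to 2H.
2H: tangent at (11, 20): λ = (3·11² + 20)/(2·20) ≡ 15/17. 17⁻¹ ≡ 19 (mod 23) since 17·19 = 323 ≡ 1, so λ ≡ 15·19 ≡ 9.
  x = λ² - 11 - 11 = 81 - 22 ≡ 13; y = λ·(11 - 13) - 20 ≡ 8. → (13, 8)
2H = (13, 8).
Finally 4G + 2H:
(13, 15) + (13, 8): same x and y₁ ≡ -y₂, so the sum is 𝒪.

O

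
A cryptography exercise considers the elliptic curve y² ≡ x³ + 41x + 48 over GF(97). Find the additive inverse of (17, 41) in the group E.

-(17, 41) = (17, -41 mod 97) = (17, 56).

(17, 56)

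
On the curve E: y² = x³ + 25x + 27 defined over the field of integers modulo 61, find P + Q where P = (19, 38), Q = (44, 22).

(11, 13)

(19, 38) + (44, 22). λ = (22 - 38)/(44 - 19) ≡ 45/25 mod 61. 25⁻¹ ≡ 22 (mod 61) since 25·22 = 550 ≡ 1, so λ ≡ 14.
  x = λ² - 19 - 44 = 196 - 63 ≡ 11; y = λ·(19 - 11) - 38 ≡ 13. → (11, 13)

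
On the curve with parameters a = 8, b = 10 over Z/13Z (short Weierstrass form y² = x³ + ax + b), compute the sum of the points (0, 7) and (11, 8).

(12, 12)

(0, 7) + (11, 8). λ = (8 - 7)/(11 - 0) ≡ 1/11 mod 13. 11⁻¹ ≡ 6 (mod 13), so λ ≡ 6.
  x = λ² - 0 - 11 = 36 - 11 ≡ 12; y = λ·(0 - 12) - 7 ≡ 12. → (12, 12)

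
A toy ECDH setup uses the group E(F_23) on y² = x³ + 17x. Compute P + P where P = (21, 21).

(12, 0)

tangent at (21, 21): λ = (3·21² + 17)/(2·21) ≡ 6/19. 19⁻¹ ≡ 17 (mod 23), so λ ≡ 6·17 ≡ 10.
  x = λ² - 21 - 21 = 100 - 42 ≡ 12; y = λ·(21 - 12) - 21 ≡ 0. → (12, 0)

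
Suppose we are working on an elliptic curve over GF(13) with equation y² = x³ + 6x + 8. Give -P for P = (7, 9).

(7, 4)

-(7, 9) = (7, -9 mod 13) = (7, 4).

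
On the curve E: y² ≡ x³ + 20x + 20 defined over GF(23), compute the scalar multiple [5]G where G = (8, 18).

Repeated addition: build up to 5G.
2G: tangent at (8, 18): λ = (3·8² + 20)/(2·18) ≡ 5/13. 13⁻¹ ≡ 16 (mod 23) since 13·16 = 208 ≡ 1, so λ ≡ 5·16 ≡ 11.
  x = λ² - 8 - 8 = 121 - 16 ≡ 13; y = λ·(8 - 13) - 18 ≡ 19. → (13, 19)
3G: (13, 19) + (8, 18). λ = (18 - 19)/(8 - 13) ≡ 22/18 mod 23. 18⁻¹ ≡ 9 (mod 23) since 18·9 = 162 ≡ 1, so λ ≡ 14.
  x = λ² - 13 - 8 = 196 - 21 ≡ 14; y = λ·(13 - 14) - 19 ≡ 13. → (14, 13)
4G: (14, 13) + (8, 18). λ = (18 - 13)/(8 - 14) ≡ 5/17 mod 23. 17⁻¹ ≡ 19 (mod 23), so λ ≡ 3.
  x = λ² - 14 - 8 = 9 - 22 ≡ 10; y = λ·(14 - 10) - 13 ≡ 22. → (10, 22)
5G: (10, 22) + (8, 18). λ = (18 - 22)/(8 - 10) ≡ 19/21 mod 23. 21⁻¹ ≡ 11 (mod 23), so λ ≡ 2.
  x = λ² - 10 - 8 = 4 - 18 ≡ 9; y = λ·(10 - 9) - 22 ≡ 3. → (9, 3)

(9, 3)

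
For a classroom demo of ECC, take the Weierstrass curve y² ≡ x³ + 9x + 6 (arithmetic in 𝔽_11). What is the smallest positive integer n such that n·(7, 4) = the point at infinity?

10

2P: tangent at (7, 4): λ = (3·7² + 9)/(2·4) ≡ 2/8. 8⁻¹ ≡ 7 (mod 11), so λ ≡ 2·7 ≡ 3.
  x = λ² - 7 - 7 = 9 - 14 ≡ 6; y = λ·(7 - 6) - 4 ≡ 10. → (6, 10)
3P: (6, 10) + (7, 4). λ = (4 - 10)/(7 - 6) ≡ 5/1 mod 11. 1⁻¹ ≡ 1 (mod 11) since 1·1 = 1 ≡ 1, so λ ≡ 5.
  x = λ² - 6 - 7 = 25 - 13 ≡ 1; y = λ·(6 - 1) - 10 ≡ 4. → (1, 4)
4P: (1, 4) + (7, 4). λ = (4 - 4)/(7 - 1) ≡ 0/6 mod 11. 6⁻¹ ≡ 2 (mod 11) since 6·2 = 12 ≡ 1, so λ ≡ 0.
  x = λ² - 1 - 7 = 0 - 8 ≡ 3; y = λ·(1 - 3) - 4 ≡ 7. → (3, 7)
5P: (3, 7) + (7, 4). λ = (4 - 7)/(7 - 3) ≡ 8/4 mod 11. 4⁻¹ ≡ 3 (mod 11), so λ ≡ 2.
  x = λ² - 3 - 7 = 4 - 10 ≡ 5; y = λ·(3 - 5) - 7 ≡ 0. → (5, 0)
6P: (5, 0) + (7, 4). λ = (4 - 0)/(7 - 5) ≡ 4/2 mod 11. 2⁻¹ ≡ 6 (mod 11), so λ ≡ 2.
  x = λ² - 5 - 7 = 4 - 12 ≡ 3; y = λ·(5 - 3) - 0 ≡ 4. → (3, 4)
7P: (3, 4) + (7, 4). λ = (4 - 4)/(7 - 3) ≡ 0/4 mod 11. 4⁻¹ ≡ 3 (mod 11), so λ ≡ 0.
  x = λ² - 3 - 7 = 0 - 10 ≡ 1; y = λ·(3 - 1) - 4 ≡ 7. → (1, 7)
8P: (1, 7) + (7, 4). λ = (4 - 7)/(7 - 1) ≡ 8/6 mod 11. 6⁻¹ ≡ 2 (mod 11), so λ ≡ 5.
  x = λ² - 1 - 7 = 25 - 8 ≡ 6; y = λ·(1 - 6) - 7 ≡ 1. → (6, 1)
9P: (6, 1) + (7, 4). λ = (4 - 1)/(7 - 6) ≡ 3/1 mod 11. 1⁻¹ ≡ 1 (mod 11), so λ ≡ 3.
  x = λ² - 6 - 7 = 9 - 13 ≡ 7; y = λ·(6 - 7) - 1 ≡ 7. → (7, 7)
10P: (7, 7) + (7, 4): same x and y₁ ≡ -y₂, so the sum is the point at infinity.
10P = the point at infinity, so the order is 10.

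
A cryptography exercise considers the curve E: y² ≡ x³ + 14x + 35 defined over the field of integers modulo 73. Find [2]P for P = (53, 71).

(8, 32)

tangent at (53, 71): λ = (3·53² + 14)/(2·71) ≡ 46/69. 69⁻¹ ≡ 18 (mod 73), so λ ≡ 46·18 ≡ 25.
  x = λ² - 53 - 53 = 625 - 106 ≡ 8; y = λ·(53 - 8) - 71 ≡ 32. → (8, 32)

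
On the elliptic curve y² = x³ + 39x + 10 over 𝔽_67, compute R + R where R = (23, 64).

(30, 24)

tangent at (23, 64): λ = (3·23² + 39)/(2·64) ≡ 18/61. 61⁻¹ ≡ 11 (mod 67), so λ ≡ 18·11 ≡ 64.
  x = λ² - 23 - 23 = 4096 - 46 ≡ 30; y = λ·(23 - 30) - 64 ≡ 24. → (30, 24)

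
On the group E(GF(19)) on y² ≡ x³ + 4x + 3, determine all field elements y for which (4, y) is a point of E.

8, 11

x³ + 4x + 3 = 83 ≡ 7 (mod 19).
Square roots of 7 mod 19: 8 and 11 (since 8² = 64 ≡ 7).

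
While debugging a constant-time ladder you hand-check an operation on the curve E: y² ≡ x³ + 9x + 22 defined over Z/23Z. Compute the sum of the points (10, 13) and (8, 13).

(5, 10)

(10, 13) + (8, 13). λ = (13 - 13)/(8 - 10) ≡ 0/21 mod 23. 21⁻¹ ≡ 11 (mod 23), so λ ≡ 0.
  x = λ² - 10 - 8 = 0 - 18 ≡ 5; y = λ·(10 - 5) - 13 ≡ 10. → (5, 10)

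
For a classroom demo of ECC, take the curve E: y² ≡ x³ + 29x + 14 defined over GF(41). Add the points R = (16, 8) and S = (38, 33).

(37, 11)

(16, 8) + (38, 33). λ = (33 - 8)/(38 - 16) ≡ 25/22 mod 41. 22⁻¹ ≡ 28 (mod 41) since 22·28 = 616 ≡ 1, so λ ≡ 3.
  x = λ² - 16 - 38 = 9 - 54 ≡ 37; y = λ·(16 - 37) - 8 ≡ 11. → (37, 11)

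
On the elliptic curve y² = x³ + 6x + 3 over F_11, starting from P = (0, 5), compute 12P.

(9, 7)

Repeated addition: build up to 12P.
2P: tangent at (0, 5): λ = (3·0² + 6)/(2·5) ≡ 6/10. 10⁻¹ ≡ 10 (mod 11), so λ ≡ 6·10 ≡ 5.
  x = λ² - 0 - 0 = 25 - 0 ≡ 3; y = λ·(0 - 3) - 5 ≡ 2. → (3, 2)
3P: (3, 2) + (0, 5). λ = (5 - 2)/(0 - 3) ≡ 3/8 mod 11. 8⁻¹ ≡ 7 (mod 11) since 8·7 = 56 ≡ 1, so λ ≡ 10.
  x = λ² - 3 - 0 = 100 - 3 ≡ 9; y = λ·(3 - 9) - 2 ≡ 4. → (9, 4)
4P: (9, 4) + (0, 5). λ = (5 - 4)/(0 - 9) ≡ 1/2 mod 11. 2⁻¹ ≡ 6 (mod 11) since 2·6 = 12 ≡ 1, so λ ≡ 6.
  x = λ² - 9 - 0 = 36 - 9 ≡ 5; y = λ·(9 - 5) - 4 ≡ 9. → (5, 9)
5P: (5, 9) + (0, 5). λ = (5 - 9)/(0 - 5) ≡ 7/6 mod 11. 6⁻¹ ≡ 2 (mod 11), so λ ≡ 3.
  x = λ² - 5 - 0 = 9 - 5 ≡ 4; y = λ·(5 - 4) - 9 ≡ 5. → (4, 5)
6P: (4, 5) + (0, 5). λ = (5 - 5)/(0 - 4) ≡ 0/7 mod 11. 7⁻¹ ≡ 8 (mod 11), so λ ≡ 0.
  x = λ² - 4 - 0 = 0 - 4 ≡ 7; y = λ·(4 - 7) - 5 ≡ 6. → (7, 6)
7P: (7, 6) + (0, 5). λ = (5 - 6)/(0 - 7) ≡ 10/4 mod 11. 4⁻¹ ≡ 3 (mod 11), so λ ≡ 8.
  x = λ² - 7 - 0 = 64 - 7 ≡ 2; y = λ·(7 - 2) - 6 ≡ 1. → (2, 1)
8P: (2, 1) + (0, 5). λ = (5 - 1)/(0 - 2) ≡ 4/9 mod 11. 9⁻¹ ≡ 5 (mod 11) since 9·5 = 45 ≡ 1, so λ ≡ 9.
  x = λ² - 2 - 0 = 81 - 2 ≡ 2; y = λ·(2 - 2) - 1 ≡ 10. → (2, 10)
9P: (2, 10) + (0, 5). λ = (5 - 10)/(0 - 2) ≡ 6/9 mod 11. 9⁻¹ ≡ 5 (mod 11), so λ ≡ 8.
  x = λ² - 2 - 0 = 64 - 2 ≡ 7; y = λ·(2 - 7) - 10 ≡ 5. → (7, 5)
10P: (7, 5) + (0, 5). λ = (5 - 5)/(0 - 7) ≡ 0/4 mod 11. 4⁻¹ ≡ 3 (mod 11) since 4·3 = 12 ≡ 1, so λ ≡ 0.
  x = λ² - 7 - 0 = 0 - 7 ≡ 4; y = λ·(7 - 4) - 5 ≡ 6. → (4, 6)
11P: (4, 6) + (0, 5). λ = (5 - 6)/(0 - 4) ≡ 10/7 mod 11. 7⁻¹ ≡ 8 (mod 11), so λ ≡ 3.
  x = λ² - 4 - 0 = 9 - 4 ≡ 5; y = λ·(4 - 5) - 6 ≡ 2. → (5, 2)
12P: (5, 2) + (0, 5). λ = (5 - 2)/(0 - 5) ≡ 3/6 mod 11. 6⁻¹ ≡ 2 (mod 11), so λ ≡ 6.
  x = λ² - 5 - 0 = 36 - 5 ≡ 9; y = λ·(5 - 9) - 2 ≡ 7. → (9, 7)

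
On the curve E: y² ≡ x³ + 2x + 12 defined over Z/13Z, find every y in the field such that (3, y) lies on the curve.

none

x³ + 2x + 12 = 45 ≡ 6 (mod 13).
6 is a non-residue mod 13; no y exists.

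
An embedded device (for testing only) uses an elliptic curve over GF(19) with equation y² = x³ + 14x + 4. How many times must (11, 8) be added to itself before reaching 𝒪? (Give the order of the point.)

2P: tangent at (11, 8): λ = (3·11² + 14)/(2·8) ≡ 16/16. 16⁻¹ ≡ 6 (mod 19), so λ ≡ 16·6 ≡ 1.
  x = λ² - 11 - 11 = 1 - 22 ≡ 17; y = λ·(11 - 17) - 8 ≡ 5. → (17, 5)
3P: (17, 5) + (11, 8). λ = (8 - 5)/(11 - 17) ≡ 3/13 mod 19. 13⁻¹ ≡ 3 (mod 19), so λ ≡ 9.
  x = λ² - 17 - 11 = 81 - 28 ≡ 15; y = λ·(17 - 15) - 5 ≡ 13. → (15, 13)
4P: (15, 13) + (11, 8). λ = (8 - 13)/(11 - 15) ≡ 14/15 mod 19. 15⁻¹ ≡ 14 (mod 19), so λ ≡ 6.
  x = λ² - 15 - 11 = 36 - 26 ≡ 10; y = λ·(15 - 10) - 13 ≡ 17. → (10, 17)
5P: (10, 17) + (11, 8). λ = (8 - 17)/(11 - 10) ≡ 10/1 mod 19. 1⁻¹ ≡ 1 (mod 19), so λ ≡ 10.
  x = λ² - 10 - 11 = 100 - 21 ≡ 3; y = λ·(10 - 3) - 17 ≡ 15. → (3, 15)
6P: (3, 15) + (11, 8). λ = (8 - 15)/(11 - 3) ≡ 12/8 mod 19. 8⁻¹ ≡ 12 (mod 19) since 8·12 = 96 ≡ 1, so λ ≡ 11.
  x = λ² - 3 - 11 = 121 - 14 ≡ 12; y = λ·(3 - 12) - 15 ≡ 0. → (12, 0)
7P: (12, 0) + (11, 8). λ = (8 - 0)/(11 - 12) ≡ 8/18 mod 19. 18⁻¹ ≡ 18 (mod 19), so λ ≡ 11.
  x = λ² - 12 - 11 = 121 - 23 ≡ 3; y = λ·(12 - 3) - 0 ≡ 4. → (3, 4)
8P: (3, 4) + (11, 8). λ = (8 - 4)/(11 - 3) ≡ 4/8 mod 19. 8⁻¹ ≡ 12 (mod 19), so λ ≡ 10.
  x = λ² - 3 - 11 = 100 - 14 ≡ 10; y = λ·(3 - 10) - 4 ≡ 2. → (10, 2)
9P: (10, 2) + (11, 8). λ = (8 - 2)/(11 - 10) ≡ 6/1 mod 19. 1⁻¹ ≡ 1 (mod 19), so λ ≡ 6.
  x = λ² - 10 - 11 = 36 - 21 ≡ 15; y = λ·(10 - 15) - 2 ≡ 6. → (15, 6)
10P: (15, 6) + (11, 8). λ = (8 - 6)/(11 - 15) ≡ 2/15 mod 19. 15⁻¹ ≡ 14 (mod 19) since 15·14 = 210 ≡ 1, so λ ≡ 9.
  x = λ² - 15 - 11 = 81 - 26 ≡ 17; y = λ·(15 - 17) - 6 ≡ 14. → (17, 14)
11P: (17, 14) + (11, 8). λ = (8 - 14)/(11 - 17) ≡ 13/13 mod 19. 13⁻¹ ≡ 3 (mod 19), so λ ≡ 1.
  x = λ² - 17 - 11 = 1 - 28 ≡ 11; y = λ·(17 - 11) - 14 ≡ 11. → (11, 11)
12P: (11, 11) + (11, 8): same x and y₁ ≡ -y₂, so the sum is 𝒪.
12P = 𝒪, so the order is 12.

12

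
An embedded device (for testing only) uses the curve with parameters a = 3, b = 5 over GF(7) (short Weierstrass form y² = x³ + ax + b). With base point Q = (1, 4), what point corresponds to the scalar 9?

(6, 1)

Repeated addition: build up to 9Q.
2Q: tangent at (1, 4): λ = (3·1² + 3)/(2·4) ≡ 6/1. 1⁻¹ ≡ 1 (mod 7) since 1·1 = 1 ≡ 1, so λ ≡ 6·1 ≡ 6.
  x = λ² - 1 - 1 = 36 - 2 ≡ 6; y = λ·(1 - 6) - 4 ≡ 1. → (6, 1)
3Q: (6, 1) + (1, 4). λ = (4 - 1)/(1 - 6) ≡ 3/2 mod 7. 2⁻¹ ≡ 4 (mod 7) since 2·4 = 8 ≡ 1, so λ ≡ 5.
  x = λ² - 6 - 1 = 25 - 7 ≡ 4; y = λ·(6 - 4) - 1 ≡ 2. → (4, 2)
4Q: (4, 2) + (1, 4). λ = (4 - 2)/(1 - 4) ≡ 2/4 mod 7. 4⁻¹ ≡ 2 (mod 7), so λ ≡ 4.
  x = λ² - 4 - 1 = 16 - 5 ≡ 4; y = λ·(4 - 4) - 2 ≡ 5. → (4, 5)
5Q: (4, 5) + (1, 4). λ = (4 - 5)/(1 - 4) ≡ 6/4 mod 7. 4⁻¹ ≡ 2 (mod 7), so λ ≡ 5.
  x = λ² - 4 - 1 = 25 - 5 ≡ 6; y = λ·(4 - 6) - 5 ≡ 6. → (6, 6)
6Q: (6, 6) + (1, 4). λ = (4 - 6)/(1 - 6) ≡ 5/2 mod 7. 2⁻¹ ≡ 4 (mod 7), so λ ≡ 6.
  x = λ² - 6 - 1 = 36 - 7 ≡ 1; y = λ·(6 - 1) - 6 ≡ 3. → (1, 3)
7Q: (1, 3) + (1, 4): same x and y₁ ≡ -y₂, so the sum is 𝒪.
8Q: 𝒪 + (1, 4) = (1, 4) (identity).
9Q: tangent at (1, 4): λ = (3·1² + 3)/(2·4) ≡ 6/1. 1⁻¹ ≡ 1 (mod 7), so λ ≡ 6·1 ≡ 6.
  x = λ² - 1 - 1 = 36 - 2 ≡ 6; y = λ·(1 - 6) - 4 ≡ 1. → (6, 1)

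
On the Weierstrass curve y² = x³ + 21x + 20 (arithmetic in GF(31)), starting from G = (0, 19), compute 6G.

Repeated addition: build up to 6G.
2G: tangent at (0, 19): λ = (3·0² + 21)/(2·19) ≡ 21/7. 7⁻¹ ≡ 9 (mod 31), so λ ≡ 21·9 ≡ 3.
  x = λ² - 0 - 0 = 9 - 0 ≡ 9; y = λ·(0 - 9) - 19 ≡ 16. → (9, 16)
3G: (9, 16) + (0, 19). λ = (19 - 16)/(0 - 9) ≡ 3/22 mod 31. 22⁻¹ ≡ 24 (mod 31), so λ ≡ 10.
  x = λ² - 9 - 0 = 100 - 9 ≡ 29; y = λ·(9 - 29) - 16 ≡ 1. → (29, 1)
4G: (29, 1) + (0, 19). λ = (19 - 1)/(0 - 29) ≡ 18/2 mod 31. 2⁻¹ ≡ 16 (mod 31), so λ ≡ 9.
  x = λ² - 29 - 0 = 81 - 29 ≡ 21; y = λ·(29 - 21) - 1 ≡ 9. → (21, 9)
5G: (21, 9) + (0, 19). λ = (19 - 9)/(0 - 21) ≡ 10/10 mod 31. 10⁻¹ ≡ 28 (mod 31), so λ ≡ 1.
  x = λ² - 21 - 0 = 1 - 21 ≡ 11; y = λ·(21 - 11) - 9 ≡ 1. → (11, 1)
6G: (11, 1) + (0, 19). λ = (19 - 1)/(0 - 11) ≡ 18/20 mod 31. 20⁻¹ ≡ 14 (mod 31) since 20·14 = 280 ≡ 1, so λ ≡ 4.
  x = λ² - 11 - 0 = 16 - 11 ≡ 5; y = λ·(11 - 5) - 1 ≡ 23. → (5, 23)

(5, 23)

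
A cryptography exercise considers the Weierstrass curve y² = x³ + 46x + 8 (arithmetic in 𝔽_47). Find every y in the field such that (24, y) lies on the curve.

x³ + 46x + 8 = 14936 ≡ 37 (mod 47).
Square roots of 37 mod 47: 15 and 32 (since 15² = 225 ≡ 37).

15, 32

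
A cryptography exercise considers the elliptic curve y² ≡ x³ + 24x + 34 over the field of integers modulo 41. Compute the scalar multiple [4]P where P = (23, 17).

Double-and-add on 4 = (100)₂. Start with P = (23, 17) for the leading 1-bit.
double: tangent at (23, 17): λ = (3·23² + 24)/(2·17) ≡ 12/34. 34⁻¹ ≡ 35 (mod 41) since 34·35 = 1190 ≡ 1, so λ ≡ 12·35 ≡ 10.
  x = λ² - 23 - 23 = 100 - 46 ≡ 13; y = λ·(23 - 13) - 17 ≡ 1. → (13, 1)
double: tangent at (13, 1): λ = (3·13² + 24)/(2·1) ≡ 39/2. 2⁻¹ ≡ 21 (mod 41) since 2·21 = 42 ≡ 1, so λ ≡ 39·21 ≡ 40.
  x = λ² - 13 - 13 = 1600 - 26 ≡ 16; y = λ·(13 - 16) - 1 ≡ 2. → (16, 2)

(16, 2)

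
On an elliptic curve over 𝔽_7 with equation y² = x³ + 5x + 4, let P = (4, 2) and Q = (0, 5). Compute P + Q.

(4, 5)

(4, 2) + (0, 5). λ = (5 - 2)/(0 - 4) ≡ 3/3 mod 7. 3⁻¹ ≡ 5 (mod 7), so λ ≡ 1.
  x = λ² - 4 - 0 = 1 - 4 ≡ 4; y = λ·(4 - 4) - 2 ≡ 5. → (4, 5)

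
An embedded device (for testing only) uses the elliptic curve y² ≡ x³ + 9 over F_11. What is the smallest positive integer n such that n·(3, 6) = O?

2P: tangent at (3, 6): λ = (3·3² + 0)/(2·6) ≡ 5/1. 1⁻¹ ≡ 1 (mod 11), so λ ≡ 5·1 ≡ 5.
  x = λ² - 3 - 3 = 25 - 6 ≡ 8; y = λ·(3 - 8) - 6 ≡ 2. → (8, 2)
3P: (8, 2) + (3, 6). λ = (6 - 2)/(3 - 8) ≡ 4/6 mod 11. 6⁻¹ ≡ 2 (mod 11), so λ ≡ 8.
  x = λ² - 8 - 3 = 64 - 11 ≡ 9; y = λ·(8 - 9) - 2 ≡ 1. → (9, 1)
4P: (9, 1) + (3, 6). λ = (6 - 1)/(3 - 9) ≡ 5/5 mod 11. 5⁻¹ ≡ 9 (mod 11), so λ ≡ 1.
  x = λ² - 9 - 3 = 1 - 12 ≡ 0; y = λ·(9 - 0) - 1 ≡ 8. → (0, 8)
5P: (0, 8) + (3, 6). λ = (6 - 8)/(3 - 0) ≡ 9/3 mod 11. 3⁻¹ ≡ 4 (mod 11), so λ ≡ 3.
  x = λ² - 0 - 3 = 9 - 3 ≡ 6; y = λ·(0 - 6) - 8 ≡ 7. → (6, 7)
6P: (6, 7) + (3, 6). λ = (6 - 7)/(3 - 6) ≡ 10/8 mod 11. 8⁻¹ ≡ 7 (mod 11) since 8·7 = 56 ≡ 1, so λ ≡ 4.
  x = λ² - 6 - 3 = 16 - 9 ≡ 7; y = λ·(6 - 7) - 7 ≡ 0. → (7, 0)
7P: (7, 0) + (3, 6). λ = (6 - 0)/(3 - 7) ≡ 6/7 mod 11. 7⁻¹ ≡ 8 (mod 11) since 7·8 = 56 ≡ 1, so λ ≡ 4.
  x = λ² - 7 - 3 = 16 - 10 ≡ 6; y = λ·(7 - 6) - 0 ≡ 4. → (6, 4)
8P: (6, 4) + (3, 6). λ = (6 - 4)/(3 - 6) ≡ 2/8 mod 11. 8⁻¹ ≡ 7 (mod 11), so λ ≡ 3.
  x = λ² - 6 - 3 = 9 - 9 ≡ 0; y = λ·(6 - 0) - 4 ≡ 3. → (0, 3)
9P: (0, 3) + (3, 6). λ = (6 - 3)/(3 - 0) ≡ 3/3 mod 11. 3⁻¹ ≡ 4 (mod 11), so λ ≡ 1.
  x = λ² - 0 - 3 = 1 - 3 ≡ 9; y = λ·(0 - 9) - 3 ≡ 10. → (9, 10)
10P: (9, 10) + (3, 6). λ = (6 - 10)/(3 - 9) ≡ 7/5 mod 11. 5⁻¹ ≡ 9 (mod 11) since 5·9 = 45 ≡ 1, so λ ≡ 8.
  x = λ² - 9 - 3 = 64 - 12 ≡ 8; y = λ·(9 - 8) - 10 ≡ 9. → (8, 9)
11P: (8, 9) + (3, 6). λ = (6 - 9)/(3 - 8) ≡ 8/6 mod 11. 6⁻¹ ≡ 2 (mod 11) since 6·2 = 12 ≡ 1, so λ ≡ 5.
  x = λ² - 8 - 3 = 25 - 11 ≡ 3; y = λ·(8 - 3) - 9 ≡ 5. → (3, 5)
12P: (3, 5) + (3, 6): same x and y₁ ≡ -y₂, so the sum is O.
12P = O, so the order is 12.

12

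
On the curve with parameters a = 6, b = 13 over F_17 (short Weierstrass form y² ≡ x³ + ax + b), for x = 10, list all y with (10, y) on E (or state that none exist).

6, 11

x³ + 6x + 13 = 1073 ≡ 2 (mod 17).
Square roots of 2 mod 17: 6 and 11 (since 6² = 36 ≡ 2).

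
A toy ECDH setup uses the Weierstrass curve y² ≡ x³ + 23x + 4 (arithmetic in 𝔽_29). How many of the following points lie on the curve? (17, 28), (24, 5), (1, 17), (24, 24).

4

(17, 28): 28² ≡ 1, rhs ≡ 1 → on.
(24, 5): 5² ≡ 25, rhs ≡ 25 → on.
(1, 17): 17² ≡ 28, rhs ≡ 28 → on.
(24, 24): 24² ≡ 25, rhs ≡ 25 → on.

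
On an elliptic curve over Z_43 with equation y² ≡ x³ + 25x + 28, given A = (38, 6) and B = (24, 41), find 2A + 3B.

(32, 23)

First 2A:
Repeated addition: build up to 2A.
2A: tangent at (38, 6): λ = (3·38² + 25)/(2·6) ≡ 14/12. 12⁻¹ ≡ 18 (mod 43), so λ ≡ 14·18 ≡ 37.
  x = λ² - 38 - 38 = 1369 - 76 ≡ 3; y = λ·(38 - 3) - 6 ≡ 42. → (3, 42)
2A = (3, 42).
Next 3B:
Repeated addition: build up to 3B.
2B: tangent at (24, 41): λ = (3·24² + 25)/(2·41) ≡ 33/39. 39⁻¹ ≡ 32 (mod 43) since 39·32 = 1248 ≡ 1, so λ ≡ 33·32 ≡ 24.
  x = λ² - 24 - 24 = 576 - 48 ≡ 12; y = λ·(24 - 12) - 41 ≡ 32. → (12, 32)
3B: (12, 32) + (24, 41). λ = (41 - 32)/(24 - 12) ≡ 9/12 mod 43. 12⁻¹ ≡ 18 (mod 43) since 12·18 = 216 ≡ 1, so λ ≡ 33.
  x = λ² - 12 - 24 = 1089 - 36 ≡ 21; y = λ·(12 - 21) - 32 ≡ 15. → (21, 15)
3B = (21, 15).
Finally 2A + 3B:
(3, 42) + (21, 15). λ = (15 - 42)/(21 - 3) ≡ 16/18 mod 43. 18⁻¹ ≡ 12 (mod 43) since 18·12 = 216 ≡ 1, so λ ≡ 20.
  x = λ² - 3 - 21 = 400 - 24 ≡ 32; y = λ·(3 - 32) - 42 ≡ 23. → (32, 23)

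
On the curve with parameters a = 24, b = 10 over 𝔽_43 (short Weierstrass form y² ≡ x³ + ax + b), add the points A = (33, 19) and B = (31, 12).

(2, 25)

(33, 19) + (31, 12). λ = (12 - 19)/(31 - 33) ≡ 36/41 mod 43. 41⁻¹ ≡ 21 (mod 43), so λ ≡ 25.
  x = λ² - 33 - 31 = 625 - 64 ≡ 2; y = λ·(33 - 2) - 19 ≡ 25. → (2, 25)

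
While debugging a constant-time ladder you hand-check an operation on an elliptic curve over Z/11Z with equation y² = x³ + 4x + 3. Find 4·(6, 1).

Write G = (6, 1).
Double-and-add on 4 = (100)₂. Start with G = (6, 1) for the leading 1-bit.
double: tangent at (6, 1): λ = (3·6² + 4)/(2·1) ≡ 2/2. 2⁻¹ ≡ 6 (mod 11), so λ ≡ 2·6 ≡ 1.
  x = λ² - 6 - 6 = 1 - 12 ≡ 0; y = λ·(6 - 0) - 1 ≡ 5. → (0, 5)
double: tangent at (0, 5): λ = (3·0² + 4)/(2·5) ≡ 4/10. 10⁻¹ ≡ 10 (mod 11), so λ ≡ 4·10 ≡ 7.
  x = λ² - 0 - 0 = 49 - 0 ≡ 5; y = λ·(0 - 5) - 5 ≡ 4. → (5, 4)

(5, 4)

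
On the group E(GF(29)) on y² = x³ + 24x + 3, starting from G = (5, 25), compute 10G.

Repeated addition: build up to 10G.
2G: tangent at (5, 25): λ = (3·5² + 24)/(2·25) ≡ 12/21. 21⁻¹ ≡ 18 (mod 29), so λ ≡ 12·18 ≡ 13.
  x = λ² - 5 - 5 = 169 - 10 ≡ 14; y = λ·(5 - 14) - 25 ≡ 3. → (14, 3)
3G: (14, 3) + (5, 25). λ = (25 - 3)/(5 - 14) ≡ 22/20 mod 29. 20⁻¹ ≡ 16 (mod 29), so λ ≡ 4.
  x = λ² - 14 - 5 = 16 - 19 ≡ 26; y = λ·(14 - 26) - 3 ≡ 7. → (26, 7)
4G: (26, 7) + (5, 25). λ = (25 - 7)/(5 - 26) ≡ 18/8 mod 29. 8⁻¹ ≡ 11 (mod 29) since 8·11 = 88 ≡ 1, so λ ≡ 24.
  x = λ² - 26 - 5 = 576 - 31 ≡ 23; y = λ·(26 - 23) - 7 ≡ 7. → (23, 7)
5G: (23, 7) + (5, 25). λ = (25 - 7)/(5 - 23) ≡ 18/11 mod 29. 11⁻¹ ≡ 8 (mod 29) since 11·8 = 88 ≡ 1, so λ ≡ 28.
  x = λ² - 23 - 5 = 784 - 28 ≡ 2; y = λ·(23 - 2) - 7 ≡ 1. → (2, 1)
6G: (2, 1) + (5, 25). λ = (25 - 1)/(5 - 2) ≡ 24/3 mod 29. 3⁻¹ ≡ 10 (mod 29) since 3·10 = 30 ≡ 1, so λ ≡ 8.
  x = λ² - 2 - 5 = 64 - 7 ≡ 28; y = λ·(2 - 28) - 1 ≡ 23. → (28, 23)
7G: (28, 23) + (5, 25). λ = (25 - 23)/(5 - 28) ≡ 2/6 mod 29. 6⁻¹ ≡ 5 (mod 29) since 6·5 = 30 ≡ 1, so λ ≡ 10.
  x = λ² - 28 - 5 = 100 - 33 ≡ 9; y = λ·(28 - 9) - 23 ≡ 22. → (9, 22)
8G: (9, 22) + (5, 25). λ = (25 - 22)/(5 - 9) ≡ 3/25 mod 29. 25⁻¹ ≡ 7 (mod 29) since 25·7 = 175 ≡ 1, so λ ≡ 21.
  x = λ² - 9 - 5 = 441 - 14 ≡ 21; y = λ·(9 - 21) - 22 ≡ 16. → (21, 16)
9G: (21, 16) + (5, 25). λ = (25 - 16)/(5 - 21) ≡ 9/13 mod 29. 13⁻¹ ≡ 9 (mod 29), so λ ≡ 23.
  x = λ² - 21 - 5 = 529 - 26 ≡ 10; y = λ·(21 - 10) - 16 ≡ 5. → (10, 5)
10G: (10, 5) + (5, 25). λ = (25 - 5)/(5 - 10) ≡ 20/24 mod 29. 24⁻¹ ≡ 23 (mod 29), so λ ≡ 25.
  x = λ² - 10 - 5 = 625 - 15 ≡ 1; y = λ·(10 - 1) - 5 ≡ 17. → (1, 17)

(1, 17)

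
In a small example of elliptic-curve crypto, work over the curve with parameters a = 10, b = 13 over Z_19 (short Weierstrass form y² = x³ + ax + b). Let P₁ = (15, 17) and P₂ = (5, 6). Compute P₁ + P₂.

(8, 4)

(15, 17) + (5, 6). λ = (6 - 17)/(5 - 15) ≡ 8/9 mod 19. 9⁻¹ ≡ 17 (mod 19) since 9·17 = 153 ≡ 1, so λ ≡ 3.
  x = λ² - 15 - 5 = 9 - 20 ≡ 8; y = λ·(15 - 8) - 17 ≡ 4. → (8, 4)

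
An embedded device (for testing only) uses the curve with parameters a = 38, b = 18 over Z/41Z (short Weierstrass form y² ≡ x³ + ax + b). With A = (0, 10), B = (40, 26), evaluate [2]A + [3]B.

First 2A:
Repeated addition: build up to 2A.
2A: tangent at (0, 10): λ = (3·0² + 38)/(2·10) ≡ 38/20. 20⁻¹ ≡ 39 (mod 41), so λ ≡ 38·39 ≡ 6.
  x = λ² - 0 - 0 = 36 - 0 ≡ 36; y = λ·(0 - 36) - 10 ≡ 20. → (36, 20)
2A = (36, 20).
Next 3B:
Repeated addition: build up to 3B.
2B: tangent at (40, 26): λ = (3·40² + 38)/(2·26) ≡ 0/11. 11⁻¹ ≡ 15 (mod 41) since 11·15 = 165 ≡ 1, so λ ≡ 0·15 ≡ 0.
  x = λ² - 40 - 40 = 0 - 80 ≡ 2; y = λ·(40 - 2) - 26 ≡ 15. → (2, 15)
3B: (2, 15) + (40, 26). λ = (26 - 15)/(40 - 2) ≡ 11/38 mod 41. 38⁻¹ ≡ 27 (mod 41), so λ ≡ 10.
  x = λ² - 2 - 40 = 100 - 42 ≡ 17; y = λ·(2 - 17) - 15 ≡ 40. → (17, 40)
3B = (17, 40).
Finally 2A + 3B:
(36, 20) + (17, 40). λ = (40 - 20)/(17 - 36) ≡ 20/22 mod 41. 22⁻¹ ≡ 28 (mod 41) since 22·28 = 616 ≡ 1, so λ ≡ 27.
  x = λ² - 36 - 17 = 729 - 53 ≡ 20; y = λ·(36 - 20) - 20 ≡ 2. → (20, 2)

(20, 2)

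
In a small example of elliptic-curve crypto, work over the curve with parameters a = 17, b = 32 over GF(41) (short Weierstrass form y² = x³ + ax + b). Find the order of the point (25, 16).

9

2P: tangent at (25, 16): λ = (3·25² + 17)/(2·16) ≡ 6/32. 32⁻¹ ≡ 9 (mod 41) since 32·9 = 288 ≡ 1, so λ ≡ 6·9 ≡ 13.
  x = λ² - 25 - 25 = 169 - 50 ≡ 37; y = λ·(25 - 37) - 16 ≡ 33. → (37, 33)
3P: (37, 33) + (25, 16). λ = (16 - 33)/(25 - 37) ≡ 24/29 mod 41. 29⁻¹ ≡ 17 (mod 41) since 29·17 = 493 ≡ 1, so λ ≡ 39.
  x = λ² - 37 - 25 = 1521 - 62 ≡ 24; y = λ·(37 - 24) - 33 ≡ 23. → (24, 23)
4P: (24, 23) + (25, 16). λ = (16 - 23)/(25 - 24) ≡ 34/1 mod 41. 1⁻¹ ≡ 1 (mod 41) since 1·1 = 1 ≡ 1, so λ ≡ 34.
  x = λ² - 24 - 25 = 1156 - 49 ≡ 0; y = λ·(24 - 0) - 23 ≡ 14. → (0, 14)
5P: (0, 14) + (25, 16). λ = (16 - 14)/(25 - 0) ≡ 2/25 mod 41. 25⁻¹ ≡ 23 (mod 41) since 25·23 = 575 ≡ 1, so λ ≡ 5.
  x = λ² - 0 - 25 = 25 - 25 ≡ 0; y = λ·(0 - 0) - 14 ≡ 27. → (0, 27)
6P: (0, 27) + (25, 16). λ = (16 - 27)/(25 - 0) ≡ 30/25 mod 41. 25⁻¹ ≡ 23 (mod 41), so λ ≡ 34.
  x = λ² - 0 - 25 = 1156 - 25 ≡ 24; y = λ·(0 - 24) - 27 ≡ 18. → (24, 18)
7P: (24, 18) + (25, 16). λ = (16 - 18)/(25 - 24) ≡ 39/1 mod 41. 1⁻¹ ≡ 1 (mod 41) since 1·1 = 1 ≡ 1, so λ ≡ 39.
  x = λ² - 24 - 25 = 1521 - 49 ≡ 37; y = λ·(24 - 37) - 18 ≡ 8. → (37, 8)
8P: (37, 8) + (25, 16). λ = (16 - 8)/(25 - 37) ≡ 8/29 mod 41. 29⁻¹ ≡ 17 (mod 41) since 29·17 = 493 ≡ 1, so λ ≡ 13.
  x = λ² - 37 - 25 = 169 - 62 ≡ 25; y = λ·(37 - 25) - 8 ≡ 25. → (25, 25)
9P: (25, 25) + (25, 16): same x and y₁ ≡ -y₂, so the sum is O.
9P = O, so the order is 9.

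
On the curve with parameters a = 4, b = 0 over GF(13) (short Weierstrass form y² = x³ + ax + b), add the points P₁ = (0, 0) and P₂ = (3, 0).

(10, 0)

(0, 0) + (3, 0). λ = (0 - 0)/(3 - 0) ≡ 0/3 mod 13. 3⁻¹ ≡ 9 (mod 13), so λ ≡ 0.
  x = λ² - 0 - 3 = 0 - 3 ≡ 10; y = λ·(0 - 10) - 0 ≡ 0. → (10, 0)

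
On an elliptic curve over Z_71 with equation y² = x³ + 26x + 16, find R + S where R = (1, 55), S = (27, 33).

(1, 55) + (27, 33). λ = (33 - 55)/(27 - 1) ≡ 49/26 mod 71. 26⁻¹ ≡ 41 (mod 71), so λ ≡ 21.
  x = λ² - 1 - 27 = 441 - 28 ≡ 58; y = λ·(1 - 58) - 55 ≡ 26. → (58, 26)

(58, 26)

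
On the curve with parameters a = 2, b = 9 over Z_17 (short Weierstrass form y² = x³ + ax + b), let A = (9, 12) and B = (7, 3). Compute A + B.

(0, 3)

(9, 12) + (7, 3). λ = (3 - 12)/(7 - 9) ≡ 8/15 mod 17. 15⁻¹ ≡ 8 (mod 17), so λ ≡ 13.
  x = λ² - 9 - 7 = 169 - 16 ≡ 0; y = λ·(9 - 0) - 12 ≡ 3. → (0, 3)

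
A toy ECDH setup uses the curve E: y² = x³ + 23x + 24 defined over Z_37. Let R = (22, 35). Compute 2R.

tangent at (22, 35): λ = (3·22² + 23)/(2·35) ≡ 32/33. 33⁻¹ ≡ 9 (mod 37) since 33·9 = 297 ≡ 1, so λ ≡ 32·9 ≡ 29.
  x = λ² - 22 - 22 = 841 - 44 ≡ 20; y = λ·(22 - 20) - 35 ≡ 23. → (20, 23)

(20, 23)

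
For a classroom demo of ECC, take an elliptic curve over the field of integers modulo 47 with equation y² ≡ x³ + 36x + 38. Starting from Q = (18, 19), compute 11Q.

Repeated addition: build up to 11Q.
2Q: tangent at (18, 19): λ = (3·18² + 36)/(2·19) ≡ 21/38. 38⁻¹ ≡ 26 (mod 47) since 38·26 = 988 ≡ 1, so λ ≡ 21·26 ≡ 29.
  x = λ² - 18 - 18 = 841 - 36 ≡ 6; y = λ·(18 - 6) - 19 ≡ 0. → (6, 0)
3Q: (6, 0) + (18, 19). λ = (19 - 0)/(18 - 6) ≡ 19/12 mod 47. 12⁻¹ ≡ 4 (mod 47), so λ ≡ 29.
  x = λ² - 6 - 18 = 841 - 24 ≡ 18; y = λ·(6 - 18) - 0 ≡ 28. → (18, 28)
4Q: (18, 28) + (18, 19): same x and y₁ ≡ -y₂, so the sum is ∞.
5Q: ∞ + (18, 19) = (18, 19) (identity).
6Q: tangent at (18, 19): λ = (3·18² + 36)/(2·19) ≡ 21/38. 38⁻¹ ≡ 26 (mod 47) since 38·26 = 988 ≡ 1, so λ ≡ 21·26 ≡ 29.
  x = λ² - 18 - 18 = 841 - 36 ≡ 6; y = λ·(18 - 6) - 19 ≡ 0. → (6, 0)
7Q: (6, 0) + (18, 19). λ = (19 - 0)/(18 - 6) ≡ 19/12 mod 47. 12⁻¹ ≡ 4 (mod 47), so λ ≡ 29.
  x = λ² - 6 - 18 = 841 - 24 ≡ 18; y = λ·(6 - 18) - 0 ≡ 28. → (18, 28)
8Q: (18, 28) + (18, 19): same x and y₁ ≡ -y₂, so the sum is ∞.
9Q: ∞ + (18, 19) = (18, 19) (identity).
10Q: tangent at (18, 19): λ = (3·18² + 36)/(2·19) ≡ 21/38. 38⁻¹ ≡ 26 (mod 47) since 38·26 = 988 ≡ 1, so λ ≡ 21·26 ≡ 29.
  x = λ² - 18 - 18 = 841 - 36 ≡ 6; y = λ·(18 - 6) - 19 ≡ 0. → (6, 0)
11Q: (6, 0) + (18, 19). λ = (19 - 0)/(18 - 6) ≡ 19/12 mod 47. 12⁻¹ ≡ 4 (mod 47), so λ ≡ 29.
  x = λ² - 6 - 18 = 841 - 24 ≡ 18; y = λ·(6 - 18) - 0 ≡ 28. → (18, 28)

(18, 28)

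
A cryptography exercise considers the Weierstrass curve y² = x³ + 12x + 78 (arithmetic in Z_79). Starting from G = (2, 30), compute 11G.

(75, 19)

Repeated addition: build up to 11G.
2G: tangent at (2, 30): λ = (3·2² + 12)/(2·30) ≡ 24/60. 60⁻¹ ≡ 54 (mod 79), so λ ≡ 24·54 ≡ 32.
  x = λ² - 2 - 2 = 1024 - 4 ≡ 72; y = λ·(2 - 72) - 30 ≡ 21. → (72, 21)
3G: (72, 21) + (2, 30). λ = (30 - 21)/(2 - 72) ≡ 9/9 mod 79. 9⁻¹ ≡ 44 (mod 79) since 9·44 = 396 ≡ 1, so λ ≡ 1.
  x = λ² - 72 - 2 = 1 - 74 ≡ 6; y = λ·(72 - 6) - 21 ≡ 45. → (6, 45)
4G: (6, 45) + (2, 30). λ = (30 - 45)/(2 - 6) ≡ 64/75 mod 79. 75⁻¹ ≡ 59 (mod 79) since 75·59 = 4425 ≡ 1, so λ ≡ 63.
  x = λ² - 6 - 2 = 3969 - 8 ≡ 11; y = λ·(6 - 11) - 45 ≡ 35. → (11, 35)
5G: (11, 35) + (2, 30). λ = (30 - 35)/(2 - 11) ≡ 74/70 mod 79. 70⁻¹ ≡ 35 (mod 79) since 70·35 = 2450 ≡ 1, so λ ≡ 62.
  x = λ² - 11 - 2 = 3844 - 13 ≡ 39; y = λ·(11 - 39) - 35 ≡ 46. → (39, 46)
6G: (39, 46) + (2, 30). λ = (30 - 46)/(2 - 39) ≡ 63/42 mod 79. 42⁻¹ ≡ 32 (mod 79), so λ ≡ 41.
  x = λ² - 39 - 2 = 1681 - 41 ≡ 60; y = λ·(39 - 60) - 46 ≡ 41. → (60, 41)
7G: (60, 41) + (2, 30). λ = (30 - 41)/(2 - 60) ≡ 68/21 mod 79. 21⁻¹ ≡ 64 (mod 79), so λ ≡ 7.
  x = λ² - 60 - 2 = 49 - 62 ≡ 66; y = λ·(60 - 66) - 41 ≡ 75. → (66, 75)
8G: (66, 75) + (2, 30). λ = (30 - 75)/(2 - 66) ≡ 34/15 mod 79. 15⁻¹ ≡ 58 (mod 79), so λ ≡ 76.
  x = λ² - 66 - 2 = 5776 - 68 ≡ 20; y = λ·(66 - 20) - 75 ≡ 24. → (20, 24)
9G: (20, 24) + (2, 30). λ = (30 - 24)/(2 - 20) ≡ 6/61 mod 79. 61⁻¹ ≡ 57 (mod 79), so λ ≡ 26.
  x = λ² - 20 - 2 = 676 - 22 ≡ 22; y = λ·(20 - 22) - 24 ≡ 3. → (22, 3)
10G: (22, 3) + (2, 30). λ = (30 - 3)/(2 - 22) ≡ 27/59 mod 79. 59⁻¹ ≡ 75 (mod 79), so λ ≡ 50.
  x = λ² - 22 - 2 = 2500 - 24 ≡ 27; y = λ·(22 - 27) - 3 ≡ 63. → (27, 63)
11G: (27, 63) + (2, 30). λ = (30 - 63)/(2 - 27) ≡ 46/54 mod 79. 54⁻¹ ≡ 60 (mod 79), so λ ≡ 74.
  x = λ² - 27 - 2 = 5476 - 29 ≡ 75; y = λ·(27 - 75) - 63 ≡ 19. → (75, 19)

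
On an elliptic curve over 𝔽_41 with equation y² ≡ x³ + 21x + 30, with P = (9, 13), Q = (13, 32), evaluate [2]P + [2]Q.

(36, 13)

First 2P:
Repeated addition: build up to 2P.
2P: tangent at (9, 13): λ = (3·9² + 21)/(2·13) ≡ 18/26. 26⁻¹ ≡ 30 (mod 41) since 26·30 = 780 ≡ 1, so λ ≡ 18·30 ≡ 7.
  x = λ² - 9 - 9 = 49 - 18 ≡ 31; y = λ·(9 - 31) - 13 ≡ 38. → (31, 38)
2P = (31, 38).
Next 2Q:
Repeated addition: build up to 2Q.
2Q: tangent at (13, 32): λ = (3·13² + 21)/(2·32) ≡ 36/23. 23⁻¹ ≡ 25 (mod 41), so λ ≡ 36·25 ≡ 39.
  x = λ² - 13 - 13 = 1521 - 26 ≡ 19; y = λ·(13 - 19) - 32 ≡ 21. → (19, 21)
2Q = (19, 21).
Finally 2P + 2Q:
(31, 38) + (19, 21). λ = (21 - 38)/(19 - 31) ≡ 24/29 mod 41. 29⁻¹ ≡ 17 (mod 41), so λ ≡ 39.
  x = λ² - 31 - 19 = 1521 - 50 ≡ 36; y = λ·(31 - 36) - 38 ≡ 13. → (36, 13)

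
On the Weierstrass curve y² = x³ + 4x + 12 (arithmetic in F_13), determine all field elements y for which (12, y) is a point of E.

x³ + 4x + 12 = 1788 ≡ 7 (mod 13).
7 is a non-residue mod 13; no y exists.

none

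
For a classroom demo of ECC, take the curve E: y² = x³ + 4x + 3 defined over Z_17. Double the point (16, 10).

(15, 15)

tangent at (16, 10): λ = (3·16² + 4)/(2·10) ≡ 7/3. 3⁻¹ ≡ 6 (mod 17), so λ ≡ 7·6 ≡ 8.
  x = λ² - 16 - 16 = 64 - 32 ≡ 15; y = λ·(16 - 15) - 10 ≡ 15. → (15, 15)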